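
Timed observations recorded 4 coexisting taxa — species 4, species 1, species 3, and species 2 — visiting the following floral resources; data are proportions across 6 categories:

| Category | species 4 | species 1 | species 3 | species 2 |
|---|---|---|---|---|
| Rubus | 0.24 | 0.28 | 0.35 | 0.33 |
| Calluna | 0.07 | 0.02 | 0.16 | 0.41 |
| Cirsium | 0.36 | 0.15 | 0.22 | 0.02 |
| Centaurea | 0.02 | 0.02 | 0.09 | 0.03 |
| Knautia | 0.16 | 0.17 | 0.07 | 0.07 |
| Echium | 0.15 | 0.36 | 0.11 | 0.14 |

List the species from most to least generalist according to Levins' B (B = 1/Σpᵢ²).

species 3 > species 4 > species 1 > species 2

Σp_4ᵢ² = 0.24² + 0.07² + 0.36² + 0.02² + 0.16² + 0.15² = 0.0576 + 0.0049 + 0.1296 + 0.0004 + 0.0256 + 0.0225 = 0.2406
B_4 = 1 / 0.2406 = 4.1563
Σp_1ᵢ² = 0.28² + 0.02² + 0.15² + 0.02² + 0.17² + 0.36² = 0.0784 + 0.0004 + 0.0225 + 0.0004 + 0.0289 + 0.1296 = 0.2602
B_1 = 1 / 0.2602 = 3.8432
Σp_3ᵢ² = 0.35² + 0.16² + 0.22² + 0.09² + 0.07² + 0.11² = 0.1225 + 0.0256 + 0.0484 + 0.0081 + 0.0049 + 0.0121 = 0.2216
B_3 = 1 / 0.2216 = 4.5126
Σp_2ᵢ² = 0.33² + 0.41² + 0.02² + 0.03² + 0.07² + 0.14² = 0.1089 + 0.1681 + 0.0004 + 0.0009 + 0.0049 + 0.0196 = 0.3028
B_2 = 1 / 0.3028 = 3.3025
Ranking by B (broadest → narrowest): species 3 (4.51) > species 4 (4.16) > species 1 (3.84) > species 2 (3.30)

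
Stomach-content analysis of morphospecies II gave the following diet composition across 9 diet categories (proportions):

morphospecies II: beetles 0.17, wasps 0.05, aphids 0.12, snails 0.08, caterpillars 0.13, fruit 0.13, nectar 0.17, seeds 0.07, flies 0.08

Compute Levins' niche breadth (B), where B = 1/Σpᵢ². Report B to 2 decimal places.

7.92

Σpᵢ² = 0.17² + 0.05² + 0.12² + 0.08² + 0.13² + 0.13² + 0.17² + 0.07² + 0.08² = 0.0289 + 0.0025 + 0.0144 + 0.0064 + 0.0169 + 0.0169 + 0.0289 + 0.0049 + 0.0064 = 0.1262
B = 1 / 0.1262 = 7.9239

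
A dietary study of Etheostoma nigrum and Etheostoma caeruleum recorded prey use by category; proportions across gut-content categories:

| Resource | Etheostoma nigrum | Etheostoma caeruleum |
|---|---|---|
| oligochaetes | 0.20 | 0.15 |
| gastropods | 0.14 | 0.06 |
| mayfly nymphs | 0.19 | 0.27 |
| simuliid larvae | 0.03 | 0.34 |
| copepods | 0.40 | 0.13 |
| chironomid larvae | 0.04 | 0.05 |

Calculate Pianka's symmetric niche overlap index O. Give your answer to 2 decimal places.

Σ p₁ᵢp₂ᵢ = 0.0300 + 0.0084 + 0.0513 + 0.0102 + 0.0520 + 0.0020 = 0.1539
Σp_1ᵢ² = 0.20² + 0.14² + 0.19² + 0.03² + 0.40² + 0.04² = 0.0400 + 0.0196 + 0.0361 + 0.0009 + 0.1600 + 0.0016 = 0.2582
Σp_2ᵢ² = 0.15² + 0.06² + 0.27² + 0.34² + 0.13² + 0.05² = 0.0225 + 0.0036 + 0.0729 + 0.1156 + 0.0169 + 0.0025 = 0.2340
O = 0.1539 / √(0.2582 × 0.2340) = 0.1539 / 0.24580 = 0.6261

0.63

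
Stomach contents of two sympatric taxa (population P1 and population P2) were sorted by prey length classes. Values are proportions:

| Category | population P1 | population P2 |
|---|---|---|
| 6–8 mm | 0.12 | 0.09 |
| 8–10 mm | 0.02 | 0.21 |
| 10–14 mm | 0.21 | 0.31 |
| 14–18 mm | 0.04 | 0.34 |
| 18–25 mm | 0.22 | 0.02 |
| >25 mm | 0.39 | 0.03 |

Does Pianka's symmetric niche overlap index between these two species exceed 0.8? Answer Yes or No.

Σ p₁ᵢp₂ᵢ = 0.0108 + 0.0042 + 0.0651 + 0.0136 + 0.0044 + 0.0117 = 0.1098
Σp_1ᵢ² = 0.12² + 0.02² + 0.21² + 0.04² + 0.22² + 0.39² = 0.0144 + 0.0004 + 0.0441 + 0.0016 + 0.0484 + 0.1521 = 0.2610
Σp_2ᵢ² = 0.09² + 0.21² + 0.31² + 0.34² + 0.02² + 0.03² = 0.0081 + 0.0441 + 0.0961 + 0.1156 + 0.0004 + 0.0009 = 0.2652
O = 0.1098 / √(0.2610 × 0.2652) = 0.1098 / 0.26309 = 0.4173
O = 0.4173 < 0.8 → No.

No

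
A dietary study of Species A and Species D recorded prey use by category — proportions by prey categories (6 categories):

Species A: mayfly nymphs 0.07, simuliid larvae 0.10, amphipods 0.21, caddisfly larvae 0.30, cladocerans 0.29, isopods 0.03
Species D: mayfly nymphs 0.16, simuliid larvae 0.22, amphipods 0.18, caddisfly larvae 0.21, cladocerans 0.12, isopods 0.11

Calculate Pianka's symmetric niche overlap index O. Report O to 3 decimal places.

0.846

Σ p₁ᵢp₂ᵢ = 0.0112 + 0.0220 + 0.0378 + 0.0630 + 0.0348 + 0.0033 = 0.1721
Σp_1ᵢ² = 0.07² + 0.10² + 0.21² + 0.30² + 0.29² + 0.03² = 0.0049 + 0.0100 + 0.0441 + 0.0900 + 0.0841 + 0.0009 = 0.2340
Σp_2ᵢ² = 0.16² + 0.22² + 0.18² + 0.21² + 0.12² + 0.11² = 0.0256 + 0.0484 + 0.0324 + 0.0441 + 0.0144 + 0.0121 = 0.1770
O = 0.1721 / √(0.2340 × 0.1770) = 0.1721 / 0.203514 = 0.84564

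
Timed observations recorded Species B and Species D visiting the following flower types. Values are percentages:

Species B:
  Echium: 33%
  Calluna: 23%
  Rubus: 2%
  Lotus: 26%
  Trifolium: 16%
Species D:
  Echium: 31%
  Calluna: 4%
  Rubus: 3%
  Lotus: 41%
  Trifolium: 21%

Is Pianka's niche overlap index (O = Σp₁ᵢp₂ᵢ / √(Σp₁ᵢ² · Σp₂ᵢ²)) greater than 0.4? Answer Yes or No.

Convert percentages to proportions (divide by 100).
Σ p₁ᵢp₂ᵢ = 0.1023 + 0.0092 + 0.0006 + 0.1066 + 0.0336 = 0.2523
Σp_1ᵢ² = 0.33² + 0.23² + 0.02² + 0.26² + 0.16² = 0.1089 + 0.0529 + 0.0004 + 0.0676 + 0.0256 = 0.2554
Σp_2ᵢ² = 0.31² + 0.04² + 0.03² + 0.41² + 0.21² = 0.0961 + 0.0016 + 0.0009 + 0.1681 + 0.0441 = 0.3108
O = 0.2523 / √(0.2554 × 0.3108) = 0.2523 / 0.28174 = 0.8955
O = 0.8955 > 0.4 → Yes.

Yes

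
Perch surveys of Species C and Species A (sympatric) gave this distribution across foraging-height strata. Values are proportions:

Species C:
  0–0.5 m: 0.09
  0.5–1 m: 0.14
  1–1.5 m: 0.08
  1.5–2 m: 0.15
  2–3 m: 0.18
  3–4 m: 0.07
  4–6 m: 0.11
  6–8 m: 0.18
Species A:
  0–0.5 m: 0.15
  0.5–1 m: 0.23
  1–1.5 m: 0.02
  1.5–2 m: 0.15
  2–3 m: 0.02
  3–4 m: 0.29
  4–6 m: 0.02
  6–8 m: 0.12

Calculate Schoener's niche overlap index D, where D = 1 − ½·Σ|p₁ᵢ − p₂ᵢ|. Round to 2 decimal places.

0.63

Σ|p₁ᵢ − p₂ᵢ| = 0.06 + 0.09 + 0.06 + 0.00 + 0.16 + 0.22 + 0.09 + 0.06 = 0.74
D = 1 − ½ × 0.74 = 1 − 0.370 = 0.6300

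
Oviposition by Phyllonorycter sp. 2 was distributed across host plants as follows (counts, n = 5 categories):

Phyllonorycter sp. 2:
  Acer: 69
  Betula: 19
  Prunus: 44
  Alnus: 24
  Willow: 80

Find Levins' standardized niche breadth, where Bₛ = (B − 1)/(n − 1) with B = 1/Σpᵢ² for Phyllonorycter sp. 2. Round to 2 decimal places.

Proportions for Phyllonorycter sp. 2 (n=236): 69/236=0.2924, 19/236=0.0805, 44/236=0.1864, 24/236=0.1017, 80/236=0.3390
Σpᵢ² = 0.2924² + 0.0805² + 0.1864² + 0.1017² + 0.3390² = 0.085498 + 0.006480 + 0.034745 + 0.010343 + 0.114921 = 0.251987
B = 1 / 0.251987 = 3.9685
Bₛ = (B − 1)/(n − 1) = (3.9685 − 1)/(5 − 1) = 2.9685/4 = 0.7421

0.74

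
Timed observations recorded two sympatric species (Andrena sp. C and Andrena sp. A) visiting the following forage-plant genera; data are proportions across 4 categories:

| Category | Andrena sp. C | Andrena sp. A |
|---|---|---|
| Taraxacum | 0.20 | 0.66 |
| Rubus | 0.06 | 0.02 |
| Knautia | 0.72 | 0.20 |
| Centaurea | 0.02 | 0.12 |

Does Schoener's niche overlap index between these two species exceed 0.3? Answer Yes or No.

Yes

Σ|p₁ᵢ − p₂ᵢ| = 0.46 + 0.04 + 0.52 + 0.10 = 1.12
D = 1 − ½ × 1.12 = 1 − 0.560 = 0.4400
D = 0.4400 > 0.3 → Yes.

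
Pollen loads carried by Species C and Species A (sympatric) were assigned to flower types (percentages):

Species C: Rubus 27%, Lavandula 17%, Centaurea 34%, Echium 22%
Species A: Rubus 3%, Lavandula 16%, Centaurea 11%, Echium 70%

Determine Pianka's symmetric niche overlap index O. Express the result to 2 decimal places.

0.60

Convert percentages to proportions (divide by 100).
Σ p₁ᵢp₂ᵢ = 0.0081 + 0.0272 + 0.0374 + 0.1540 = 0.2267
Σp_1ᵢ² = 0.27² + 0.17² + 0.34² + 0.22² = 0.0729 + 0.0289 + 0.1156 + 0.0484 = 0.2658
Σp_2ᵢ² = 0.03² + 0.16² + 0.11² + 0.70² = 0.0009 + 0.0256 + 0.0121 + 0.4900 = 0.5286
O = 0.2267 / √(0.2658 × 0.5286) = 0.2267 / 0.37484 = 0.6048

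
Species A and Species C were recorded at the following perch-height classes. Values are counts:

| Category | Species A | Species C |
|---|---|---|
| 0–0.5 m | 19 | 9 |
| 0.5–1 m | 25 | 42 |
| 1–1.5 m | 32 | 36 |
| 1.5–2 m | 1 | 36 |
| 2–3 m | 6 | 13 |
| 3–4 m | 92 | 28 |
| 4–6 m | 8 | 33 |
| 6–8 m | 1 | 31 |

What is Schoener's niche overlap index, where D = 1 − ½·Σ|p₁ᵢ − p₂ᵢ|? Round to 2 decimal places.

0.54

Proportions for Species A (n=184): 19/184=0.1033, 25/184=0.1359, 32/184=0.1739, 1/184=0.0054, 6/184=0.0326, 92/184=0.5000, 8/184=0.0435, 1/184=0.0054
Proportions for Species C (n=228): 9/228=0.0395, 42/228=0.1842, 36/228=0.1579, 36/228=0.1579, 13/228=0.0570, 28/228=0.1228, 33/228=0.1447, 31/228=0.1360
Σ|p₁ᵢ − p₂ᵢ| = 0.0638 + 0.0483 + 0.0160 + 0.1525 + 0.0244 + 0.3772 + 0.1012 + 0.1306 = 0.9140
D = 1 − ½ × 0.9140 = 1 − 0.45700 = 0.54300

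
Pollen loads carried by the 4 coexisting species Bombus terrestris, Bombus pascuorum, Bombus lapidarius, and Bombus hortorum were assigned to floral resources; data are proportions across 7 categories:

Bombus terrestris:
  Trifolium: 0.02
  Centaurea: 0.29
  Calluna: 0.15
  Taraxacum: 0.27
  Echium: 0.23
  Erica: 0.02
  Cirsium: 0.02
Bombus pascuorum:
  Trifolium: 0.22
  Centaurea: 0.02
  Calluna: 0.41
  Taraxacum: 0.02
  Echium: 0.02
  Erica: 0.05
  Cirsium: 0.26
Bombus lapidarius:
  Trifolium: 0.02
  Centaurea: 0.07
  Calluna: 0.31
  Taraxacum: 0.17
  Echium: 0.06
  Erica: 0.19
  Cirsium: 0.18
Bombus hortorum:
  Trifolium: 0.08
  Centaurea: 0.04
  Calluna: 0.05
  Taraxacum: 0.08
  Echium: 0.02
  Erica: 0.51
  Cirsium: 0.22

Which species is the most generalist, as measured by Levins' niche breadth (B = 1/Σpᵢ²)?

Bombus lapidarius

Σp_terrᵢ² = 0.02² + 0.29² + 0.15² + 0.27² + 0.23² + 0.02² + 0.02² = 0.0004 + 0.0841 + 0.0225 + 0.0729 + 0.0529 + 0.0004 + 0.0004 = 0.2336
B_terr = 1 / 0.2336 = 4.2808
Σp_pascᵢ² = 0.22² + 0.02² + 0.41² + 0.02² + 0.02² + 0.05² + 0.26² = 0.0484 + 0.0004 + 0.1681 + 0.0004 + 0.0004 + 0.0025 + 0.0676 = 0.2878
B_pasc = 1 / 0.2878 = 3.4746
Σp_lapiᵢ² = 0.02² + 0.07² + 0.31² + 0.17² + 0.06² + 0.19² + 0.18² = 0.0004 + 0.0049 + 0.0961 + 0.0289 + 0.0036 + 0.0361 + 0.0324 = 0.2024
B_lapi = 1 / 0.2024 = 4.9407
Σp_hortᵢ² = 0.08² + 0.04² + 0.05² + 0.08² + 0.02² + 0.51² + 0.22² = 0.0064 + 0.0016 + 0.0025 + 0.0064 + 0.0004 + 0.2601 + 0.0484 = 0.3258
B_hort = 1 / 0.3258 = 3.0694
Highest B → broadest niche (most generalist): Bombus lapidarius (B = 4.94).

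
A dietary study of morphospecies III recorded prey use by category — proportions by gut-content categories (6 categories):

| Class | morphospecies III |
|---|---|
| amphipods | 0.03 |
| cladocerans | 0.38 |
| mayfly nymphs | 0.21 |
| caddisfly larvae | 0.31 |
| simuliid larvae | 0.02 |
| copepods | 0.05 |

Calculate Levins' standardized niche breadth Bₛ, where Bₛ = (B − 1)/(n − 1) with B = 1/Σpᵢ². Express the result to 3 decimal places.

0.493

Σpᵢ² = 0.03² + 0.38² + 0.21² + 0.31² + 0.02² + 0.05² = 0.0009 + 0.1444 + 0.0441 + 0.0961 + 0.0004 + 0.0025 = 0.2884
B = 1 / 0.2884 = 3.46741
Bₛ = (B − 1)/(n − 1) = (3.46741 − 1)/(6 − 1) = 2.46741/5 = 0.49348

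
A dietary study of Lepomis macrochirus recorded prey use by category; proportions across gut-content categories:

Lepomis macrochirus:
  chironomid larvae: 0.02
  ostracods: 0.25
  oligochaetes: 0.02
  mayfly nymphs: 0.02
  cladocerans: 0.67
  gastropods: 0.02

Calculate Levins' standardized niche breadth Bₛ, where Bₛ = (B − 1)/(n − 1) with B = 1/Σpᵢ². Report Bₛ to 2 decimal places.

Σpᵢ² = 0.02² + 0.25² + 0.02² + 0.02² + 0.67² + 0.02² = 0.0004 + 0.0625 + 0.0004 + 0.0004 + 0.4489 + 0.0004 = 0.5130
B = 1 / 0.5130 = 1.9493
Bₛ = (B − 1)/(n − 1) = (1.9493 − 1)/(6 − 1) = 0.9493/5 = 0.1899

0.19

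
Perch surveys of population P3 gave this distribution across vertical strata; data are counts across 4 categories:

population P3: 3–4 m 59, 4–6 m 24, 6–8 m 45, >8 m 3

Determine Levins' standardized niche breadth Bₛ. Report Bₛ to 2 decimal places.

0.61

Proportions for population P3 (n=131): 59/131=0.4504, 24/131=0.1832, 45/131=0.3435, 3/131=0.0229
Σpᵢ² = 0.4504² + 0.1832² + 0.3435² + 0.0229² = 0.202860 + 0.033562 + 0.117992 + 0.000524 = 0.354938
B = 1 / 0.354938 = 2.8174
Bₛ = (B − 1)/(n − 1) = (2.8174 − 1)/(4 − 1) = 1.8174/3 = 0.6058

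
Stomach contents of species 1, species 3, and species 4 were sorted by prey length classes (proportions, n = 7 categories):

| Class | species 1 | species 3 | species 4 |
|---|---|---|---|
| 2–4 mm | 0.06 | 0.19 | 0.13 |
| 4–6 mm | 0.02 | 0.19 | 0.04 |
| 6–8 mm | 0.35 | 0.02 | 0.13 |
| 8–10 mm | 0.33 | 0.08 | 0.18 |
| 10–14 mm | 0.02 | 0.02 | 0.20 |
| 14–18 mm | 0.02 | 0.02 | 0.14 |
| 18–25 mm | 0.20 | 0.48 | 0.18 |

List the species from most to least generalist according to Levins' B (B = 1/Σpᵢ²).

species 4 > species 1 > species 3

Σp_1ᵢ² = 0.06² + 0.02² + 0.35² + 0.33² + 0.02² + 0.02² + 0.20² = 0.0036 + 0.0004 + 0.1225 + 0.1089 + 0.0004 + 0.0004 + 0.0400 = 0.2762
B_1 = 1 / 0.2762 = 3.6206
Σp_3ᵢ² = 0.19² + 0.19² + 0.02² + 0.08² + 0.02² + 0.02² + 0.48² = 0.0361 + 0.0361 + 0.0004 + 0.0064 + 0.0004 + 0.0004 + 0.2304 = 0.3102
B_3 = 1 / 0.3102 = 3.2237
Σp_4ᵢ² = 0.13² + 0.04² + 0.13² + 0.18² + 0.20² + 0.14² + 0.18² = 0.0169 + 0.0016 + 0.0169 + 0.0324 + 0.0400 + 0.0196 + 0.0324 = 0.1598
B_4 = 1 / 0.1598 = 6.2578
Ranking by B (broadest → narrowest): species 4 (6.26) > species 1 (3.62) > species 3 (3.22)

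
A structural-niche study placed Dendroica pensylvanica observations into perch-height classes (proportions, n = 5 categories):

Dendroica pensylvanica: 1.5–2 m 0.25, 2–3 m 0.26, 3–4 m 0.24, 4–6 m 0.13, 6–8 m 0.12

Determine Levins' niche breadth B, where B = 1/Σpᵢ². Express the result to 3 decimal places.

4.566

Σpᵢ² = 0.25² + 0.26² + 0.24² + 0.13² + 0.12² = 0.0625 + 0.0676 + 0.0576 + 0.0169 + 0.0144 = 0.2190
B = 1 / 0.2190 = 4.56621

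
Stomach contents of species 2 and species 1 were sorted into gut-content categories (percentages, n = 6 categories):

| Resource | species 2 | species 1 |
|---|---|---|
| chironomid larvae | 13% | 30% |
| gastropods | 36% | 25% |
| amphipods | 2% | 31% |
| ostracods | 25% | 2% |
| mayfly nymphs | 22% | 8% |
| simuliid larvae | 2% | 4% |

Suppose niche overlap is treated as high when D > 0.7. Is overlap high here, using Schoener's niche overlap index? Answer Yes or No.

Convert percentages to proportions (divide by 100).
Σ|p₁ᵢ − p₂ᵢ| = 0.17 + 0.11 + 0.29 + 0.23 + 0.14 + 0.02 = 0.96
D = 1 − ½ × 0.96 = 1 − 0.480 = 0.5200
D = 0.5200 < 0.7 → No.

No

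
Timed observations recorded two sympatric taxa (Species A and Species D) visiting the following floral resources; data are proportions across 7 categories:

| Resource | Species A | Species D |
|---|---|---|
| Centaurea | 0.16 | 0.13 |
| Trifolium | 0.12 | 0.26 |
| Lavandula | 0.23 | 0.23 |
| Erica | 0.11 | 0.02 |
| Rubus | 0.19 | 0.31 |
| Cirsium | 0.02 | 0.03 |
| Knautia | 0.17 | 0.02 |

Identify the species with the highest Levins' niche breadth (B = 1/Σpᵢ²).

Σp_Aᵢ² = 0.16² + 0.12² + 0.23² + 0.11² + 0.19² + 0.02² + 0.17² = 0.0256 + 0.0144 + 0.0529 + 0.0121 + 0.0361 + 0.0004 + 0.0289 = 0.1704
B_A = 1 / 0.1704 = 5.8685
Σp_Dᵢ² = 0.13² + 0.26² + 0.23² + 0.02² + 0.31² + 0.03² + 0.02² = 0.0169 + 0.0676 + 0.0529 + 0.0004 + 0.0961 + 0.0009 + 0.0004 = 0.2352
B_D = 1 / 0.2352 = 4.2517
Highest B → broadest niche (most generalist): Species A (B = 5.87).

Species A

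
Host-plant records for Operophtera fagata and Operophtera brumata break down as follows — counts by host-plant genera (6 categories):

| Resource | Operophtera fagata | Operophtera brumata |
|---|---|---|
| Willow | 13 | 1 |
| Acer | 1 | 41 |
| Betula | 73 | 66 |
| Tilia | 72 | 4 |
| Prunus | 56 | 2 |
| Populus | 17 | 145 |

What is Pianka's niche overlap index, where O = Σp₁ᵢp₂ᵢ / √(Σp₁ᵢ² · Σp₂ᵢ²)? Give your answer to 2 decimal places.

0.40

Proportions for Operophtera fagata (n=232): 13/232=0.0560, 1/232=0.0043, 73/232=0.3147, 72/232=0.3103, 56/232=0.2414, 17/232=0.0733
Proportions for Operophtera brumata (n=259): 1/259=0.0039, 41/259=0.1583, 66/259=0.2548, 4/259=0.0154, 2/259=0.0077, 145/259=0.5598
Σ p₁ᵢp₂ᵢ = 0.000218 + 0.000681 + 0.080186 + 0.004779 + 0.001859 + 0.041033 = 0.128756
Σp_1ᵢ² = 0.0560² + 0.0043² + 0.3147² + 0.3103² + 0.2414² + 0.0733² = 0.003136 + 0.000018 + 0.099036 + 0.096286 + 0.058274 + 0.005373 = 0.262123
Σp_2ᵢ² = 0.0039² + 0.1583² + 0.2548² + 0.0154² + 0.0077² + 0.5598² = 0.000015 + 0.025059 + 0.064923 + 0.000237 + 0.000059 + 0.313376 = 0.403669
O = 0.128756 / √(0.262123 × 0.403669) = 0.128756 / 0.3252859 = 0.3958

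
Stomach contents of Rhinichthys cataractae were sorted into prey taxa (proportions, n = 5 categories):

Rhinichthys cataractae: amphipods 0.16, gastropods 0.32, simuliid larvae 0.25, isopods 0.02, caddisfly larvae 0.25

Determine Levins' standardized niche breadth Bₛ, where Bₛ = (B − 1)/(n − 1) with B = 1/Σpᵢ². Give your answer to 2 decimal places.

0.74

Σpᵢ² = 0.16² + 0.32² + 0.25² + 0.02² + 0.25² = 0.0256 + 0.1024 + 0.0625 + 0.0004 + 0.0625 = 0.2534
B = 1 / 0.2534 = 3.9463
Bₛ = (B − 1)/(n − 1) = (3.9463 − 1)/(5 − 1) = 2.9463/4 = 0.7366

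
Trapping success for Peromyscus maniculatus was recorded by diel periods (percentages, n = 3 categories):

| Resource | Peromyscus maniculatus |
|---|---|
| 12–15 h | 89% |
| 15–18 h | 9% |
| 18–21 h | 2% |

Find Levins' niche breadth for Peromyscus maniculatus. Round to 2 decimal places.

Convert percentages to proportions (divide by 100).
Σpᵢ² = 0.89² + 0.09² + 0.02² = 0.7921 + 0.0081 + 0.0004 = 0.8006
B = 1 / 0.8006 = 1.2491

1.25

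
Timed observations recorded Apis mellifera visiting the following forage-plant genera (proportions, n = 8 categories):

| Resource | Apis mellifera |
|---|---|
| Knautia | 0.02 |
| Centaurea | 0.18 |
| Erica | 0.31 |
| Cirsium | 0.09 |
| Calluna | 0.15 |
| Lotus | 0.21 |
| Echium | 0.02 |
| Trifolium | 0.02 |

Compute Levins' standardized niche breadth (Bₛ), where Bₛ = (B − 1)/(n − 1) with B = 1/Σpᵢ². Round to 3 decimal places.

0.556

Σpᵢ² = 0.02² + 0.18² + 0.31² + 0.09² + 0.15² + 0.21² + 0.02² + 0.02² = 0.0004 + 0.0324 + 0.0961 + 0.0081 + 0.0225 + 0.0441 + 0.0004 + 0.0004 = 0.2044
B = 1 / 0.2044 = 4.89237
Bₛ = (B − 1)/(n − 1) = (4.89237 − 1)/(8 − 1) = 3.89237/7 = 0.55605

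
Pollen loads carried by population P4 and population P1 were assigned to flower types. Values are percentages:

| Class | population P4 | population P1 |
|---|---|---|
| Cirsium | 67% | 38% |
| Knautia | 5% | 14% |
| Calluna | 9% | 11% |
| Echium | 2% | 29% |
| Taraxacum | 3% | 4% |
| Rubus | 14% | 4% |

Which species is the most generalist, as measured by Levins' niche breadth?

Convert percentages to proportions (divide by 100).
Σp_P4ᵢ² = 0.67² + 0.05² + 0.09² + 0.02² + 0.03² + 0.14² = 0.4489 + 0.0025 + 0.0081 + 0.0004 + 0.0009 + 0.0196 = 0.4804
B_P4 = 1 / 0.4804 = 2.0816
Σp_P1ᵢ² = 0.38² + 0.14² + 0.11² + 0.29² + 0.04² + 0.04² = 0.1444 + 0.0196 + 0.0121 + 0.0841 + 0.0016 + 0.0016 = 0.2634
B_P1 = 1 / 0.2634 = 3.7965
Highest B → broadest niche (most generalist): population P1 (B = 3.80).

population P1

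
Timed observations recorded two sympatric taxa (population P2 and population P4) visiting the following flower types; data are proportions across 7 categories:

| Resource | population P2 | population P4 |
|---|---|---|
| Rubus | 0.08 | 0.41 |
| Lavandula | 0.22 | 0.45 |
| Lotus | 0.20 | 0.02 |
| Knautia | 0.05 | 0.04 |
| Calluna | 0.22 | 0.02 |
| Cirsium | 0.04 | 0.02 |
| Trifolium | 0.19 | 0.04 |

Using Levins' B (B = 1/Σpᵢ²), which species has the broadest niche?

population P2

Σp_P2ᵢ² = 0.08² + 0.22² + 0.20² + 0.05² + 0.22² + 0.04² + 0.19² = 0.0064 + 0.0484 + 0.0400 + 0.0025 + 0.0484 + 0.0016 + 0.0361 = 0.1834
B_P2 = 1 / 0.1834 = 5.4526
Σp_P4ᵢ² = 0.41² + 0.45² + 0.02² + 0.04² + 0.02² + 0.02² + 0.04² = 0.1681 + 0.2025 + 0.0004 + 0.0016 + 0.0004 + 0.0004 + 0.0016 = 0.3750
B_P4 = 1 / 0.3750 = 2.6667
Highest B → broadest niche (most generalist): population P2 (B = 5.45).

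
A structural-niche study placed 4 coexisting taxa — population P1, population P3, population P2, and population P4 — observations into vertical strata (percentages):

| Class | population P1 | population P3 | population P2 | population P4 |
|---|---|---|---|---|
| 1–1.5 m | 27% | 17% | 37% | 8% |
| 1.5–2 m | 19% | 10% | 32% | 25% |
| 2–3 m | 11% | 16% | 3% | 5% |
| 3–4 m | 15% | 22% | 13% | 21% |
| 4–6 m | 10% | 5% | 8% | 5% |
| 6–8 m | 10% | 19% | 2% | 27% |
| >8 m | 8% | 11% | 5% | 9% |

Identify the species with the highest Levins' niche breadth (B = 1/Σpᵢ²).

Convert percentages to proportions (divide by 100).
Σp_P1ᵢ² = 0.27² + 0.19² + 0.11² + 0.15² + 0.10² + 0.10² + 0.08² = 0.0729 + 0.0361 + 0.0121 + 0.0225 + 0.0100 + 0.0100 + 0.0064 = 0.1700
B_P1 = 1 / 0.1700 = 5.8824
Σp_P3ᵢ² = 0.17² + 0.10² + 0.16² + 0.22² + 0.05² + 0.19² + 0.11² = 0.0289 + 0.0100 + 0.0256 + 0.0484 + 0.0025 + 0.0361 + 0.0121 = 0.1636
B_P3 = 1 / 0.1636 = 6.1125
Σp_P2ᵢ² = 0.37² + 0.32² + 0.03² + 0.13² + 0.08² + 0.02² + 0.05² = 0.1369 + 0.1024 + 0.0009 + 0.0169 + 0.0064 + 0.0004 + 0.0025 = 0.2664
B_P2 = 1 / 0.2664 = 3.7538
Σp_P4ᵢ² = 0.08² + 0.25² + 0.05² + 0.21² + 0.05² + 0.27² + 0.09² = 0.0064 + 0.0625 + 0.0025 + 0.0441 + 0.0025 + 0.0729 + 0.0081 = 0.1990
B_P4 = 1 / 0.1990 = 5.0251
Highest B → broadest niche (most generalist): population P3 (B = 6.11).

population P3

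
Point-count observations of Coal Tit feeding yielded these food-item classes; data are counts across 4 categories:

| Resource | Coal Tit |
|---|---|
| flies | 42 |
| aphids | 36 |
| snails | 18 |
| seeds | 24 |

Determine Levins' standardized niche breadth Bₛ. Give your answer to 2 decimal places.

Proportions for Coal Tit (n=120): 42/120=0.3500, 36/120=0.3000, 18/120=0.1500, 24/120=0.2000
Σpᵢ² = 0.3500² + 0.3000² + 0.1500² + 0.2000² = 0.122500 + 0.090000 + 0.022500 + 0.040000 = 0.275000
B = 1 / 0.275000 = 3.6364
Bₛ = (B − 1)/(n − 1) = (3.6364 − 1)/(4 − 1) = 2.6364/3 = 0.8788

0.88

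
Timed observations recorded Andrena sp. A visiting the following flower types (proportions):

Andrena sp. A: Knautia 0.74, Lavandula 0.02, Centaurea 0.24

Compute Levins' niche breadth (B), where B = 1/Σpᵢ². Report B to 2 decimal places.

Σpᵢ² = 0.74² + 0.02² + 0.24² = 0.5476 + 0.0004 + 0.0576 = 0.6056
B = 1 / 0.6056 = 1.6513

1.65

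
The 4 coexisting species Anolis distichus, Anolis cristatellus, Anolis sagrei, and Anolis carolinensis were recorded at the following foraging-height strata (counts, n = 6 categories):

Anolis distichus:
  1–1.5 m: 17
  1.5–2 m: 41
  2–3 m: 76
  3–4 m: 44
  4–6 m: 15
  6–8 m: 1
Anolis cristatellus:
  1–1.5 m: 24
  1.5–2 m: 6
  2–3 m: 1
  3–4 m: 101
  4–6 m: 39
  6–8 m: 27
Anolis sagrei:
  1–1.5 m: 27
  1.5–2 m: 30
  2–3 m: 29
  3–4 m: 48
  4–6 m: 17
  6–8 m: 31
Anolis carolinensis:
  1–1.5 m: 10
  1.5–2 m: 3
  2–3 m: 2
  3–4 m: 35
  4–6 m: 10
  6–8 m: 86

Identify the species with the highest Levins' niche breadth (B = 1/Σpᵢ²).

Proportions for Anolis distichus (n=194): 17/194=0.0876, 41/194=0.2113, 76/194=0.3918, 44/194=0.2268, 15/194=0.0773, 1/194=0.0052
Proportions for Anolis cristatellus (n=198): 24/198=0.1212, 6/198=0.0303, 1/198=0.0051, 101/198=0.5101, 39/198=0.1970, 27/198=0.1364
Proportions for Anolis sagrei (n=182): 27/182=0.1484, 30/182=0.1648, 29/182=0.1593, 48/182=0.2637, 17/182=0.0934, 31/182=0.1703
Proportions for Anolis carolinensis (n=146): 10/146=0.0685, 3/146=0.0205, 2/146=0.0137, 35/146=0.2397, 10/146=0.0685, 86/146=0.5890
Σp_distᵢ² = 0.0876² + 0.2113² + 0.3918² + 0.2268² + 0.0773² + 0.0052² = 0.007674 + 0.044648 + 0.153507 + 0.051438 + 0.005975 + 0.000027 = 0.263269
B_dist = 1 / 0.263269 = 3.7984
Σp_crisᵢ² = 0.1212² + 0.0303² + 0.0051² + 0.5101² + 0.1970² + 0.1364² = 0.014689 + 0.000918 + 0.000026 + 0.260202 + 0.038809 + 0.018605 = 0.333249
B_cris = 1 / 0.333249 = 3.0008
Σp_sagrᵢ² = 0.1484² + 0.1648² + 0.1593² + 0.2637² + 0.0934² + 0.1703² = 0.022023 + 0.027159 + 0.025376 + 0.069538 + 0.008724 + 0.029002 = 0.181822
B_sagr = 1 / 0.181822 = 5.4999
Σp_caroᵢ² = 0.0685² + 0.0205² + 0.0137² + 0.2397² + 0.0685² + 0.5890² = 0.004692 + 0.000420 + 0.000188 + 0.057456 + 0.004692 + 0.346921 = 0.414369
B_caro = 1 / 0.414369 = 2.4133
Highest B → broadest niche (most generalist): Anolis sagrei (B = 5.50).

Anolis sagrei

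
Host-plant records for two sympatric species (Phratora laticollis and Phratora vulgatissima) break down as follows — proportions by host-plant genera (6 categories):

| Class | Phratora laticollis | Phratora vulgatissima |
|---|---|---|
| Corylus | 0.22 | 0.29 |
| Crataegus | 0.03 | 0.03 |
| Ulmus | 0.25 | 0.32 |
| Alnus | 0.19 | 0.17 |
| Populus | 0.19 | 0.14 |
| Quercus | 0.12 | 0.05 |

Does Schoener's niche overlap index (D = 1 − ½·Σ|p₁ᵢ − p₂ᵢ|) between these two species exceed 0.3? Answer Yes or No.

Yes

Σ|p₁ᵢ − p₂ᵢ| = 0.07 + 0.00 + 0.07 + 0.02 + 0.05 + 0.07 = 0.28
D = 1 − ½ × 0.28 = 1 − 0.140 = 0.8600
D = 0.8600 > 0.3 → Yes.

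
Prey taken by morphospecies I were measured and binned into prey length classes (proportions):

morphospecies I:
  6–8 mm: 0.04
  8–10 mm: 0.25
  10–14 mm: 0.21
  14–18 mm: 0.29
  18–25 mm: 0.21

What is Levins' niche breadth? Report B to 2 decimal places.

4.23

Σpᵢ² = 0.04² + 0.25² + 0.21² + 0.29² + 0.21² = 0.0016 + 0.0625 + 0.0441 + 0.0841 + 0.0441 = 0.2364
B = 1 / 0.2364 = 4.2301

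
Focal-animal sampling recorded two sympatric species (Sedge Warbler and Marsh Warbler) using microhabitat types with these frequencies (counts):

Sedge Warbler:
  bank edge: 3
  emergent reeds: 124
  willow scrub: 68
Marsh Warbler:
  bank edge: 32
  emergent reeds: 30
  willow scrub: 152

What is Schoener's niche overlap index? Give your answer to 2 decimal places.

0.50

Proportions for Sedge Warbler (n=195): 3/195=0.0154, 124/195=0.6359, 68/195=0.3487
Proportions for Marsh Warbler (n=214): 32/214=0.1495, 30/214=0.1402, 152/214=0.7103
Σ|p₁ᵢ − p₂ᵢ| = 0.1341 + 0.4957 + 0.3616 = 0.9914
D = 1 − ½ × 0.9914 = 1 − 0.49570 = 0.50430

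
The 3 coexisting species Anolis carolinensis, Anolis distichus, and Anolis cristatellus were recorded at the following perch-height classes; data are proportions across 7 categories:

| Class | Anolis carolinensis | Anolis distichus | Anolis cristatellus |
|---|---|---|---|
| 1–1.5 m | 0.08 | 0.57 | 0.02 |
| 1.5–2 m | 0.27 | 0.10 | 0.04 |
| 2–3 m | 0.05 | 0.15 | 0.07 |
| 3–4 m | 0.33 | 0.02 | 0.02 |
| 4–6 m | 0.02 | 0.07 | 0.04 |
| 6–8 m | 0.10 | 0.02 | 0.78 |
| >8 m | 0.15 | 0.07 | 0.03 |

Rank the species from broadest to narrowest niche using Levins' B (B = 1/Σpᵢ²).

Anolis carolinensis > Anolis distichus > Anolis cristatellus

Σp_caroᵢ² = 0.08² + 0.27² + 0.05² + 0.33² + 0.02² + 0.10² + 0.15² = 0.0064 + 0.0729 + 0.0025 + 0.1089 + 0.0004 + 0.0100 + 0.0225 = 0.2236
B_caro = 1 / 0.2236 = 4.4723
Σp_distᵢ² = 0.57² + 0.10² + 0.15² + 0.02² + 0.07² + 0.02² + 0.07² = 0.3249 + 0.0100 + 0.0225 + 0.0004 + 0.0049 + 0.0004 + 0.0049 = 0.3680
B_dist = 1 / 0.3680 = 2.7174
Σp_crisᵢ² = 0.02² + 0.04² + 0.07² + 0.02² + 0.04² + 0.78² + 0.03² = 0.0004 + 0.0016 + 0.0049 + 0.0004 + 0.0016 + 0.6084 + 0.0009 = 0.6182
B_cris = 1 / 0.6182 = 1.6176
Ranking by B (broadest → narrowest): Anolis carolinensis (4.47) > Anolis distichus (2.72) > Anolis cristatellus (1.62)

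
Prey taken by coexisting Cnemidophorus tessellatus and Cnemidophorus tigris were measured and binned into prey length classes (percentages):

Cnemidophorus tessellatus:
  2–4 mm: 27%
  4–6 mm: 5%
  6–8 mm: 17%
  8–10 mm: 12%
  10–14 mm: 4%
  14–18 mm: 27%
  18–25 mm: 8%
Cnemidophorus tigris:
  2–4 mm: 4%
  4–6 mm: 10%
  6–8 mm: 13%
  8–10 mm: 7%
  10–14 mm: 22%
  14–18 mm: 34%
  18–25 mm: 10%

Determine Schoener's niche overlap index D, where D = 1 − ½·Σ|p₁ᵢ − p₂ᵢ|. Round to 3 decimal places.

Convert percentages to proportions (divide by 100).
Σ|p₁ᵢ − p₂ᵢ| = 0.23 + 0.05 + 0.04 + 0.05 + 0.18 + 0.07 + 0.02 = 0.64
D = 1 − ½ × 0.64 = 1 − 0.320 = 0.68000

0.680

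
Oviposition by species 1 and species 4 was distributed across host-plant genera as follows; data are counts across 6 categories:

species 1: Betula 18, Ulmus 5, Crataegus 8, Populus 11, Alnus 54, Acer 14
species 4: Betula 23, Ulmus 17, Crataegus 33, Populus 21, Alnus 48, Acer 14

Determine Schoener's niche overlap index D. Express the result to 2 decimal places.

0.76

Proportions for species 1 (n=110): 18/110=0.1636, 5/110=0.0455, 8/110=0.0727, 11/110=0.1000, 54/110=0.4909, 14/110=0.1273
Proportions for species 4 (n=156): 23/156=0.1474, 17/156=0.1090, 33/156=0.2115, 21/156=0.1346, 48/156=0.3077, 14/156=0.0897
Σ|p₁ᵢ − p₂ᵢ| = 0.0162 + 0.0635 + 0.1388 + 0.0346 + 0.1832 + 0.0376 = 0.4739
D = 1 − ½ × 0.4739 = 1 − 0.23695 = 0.76305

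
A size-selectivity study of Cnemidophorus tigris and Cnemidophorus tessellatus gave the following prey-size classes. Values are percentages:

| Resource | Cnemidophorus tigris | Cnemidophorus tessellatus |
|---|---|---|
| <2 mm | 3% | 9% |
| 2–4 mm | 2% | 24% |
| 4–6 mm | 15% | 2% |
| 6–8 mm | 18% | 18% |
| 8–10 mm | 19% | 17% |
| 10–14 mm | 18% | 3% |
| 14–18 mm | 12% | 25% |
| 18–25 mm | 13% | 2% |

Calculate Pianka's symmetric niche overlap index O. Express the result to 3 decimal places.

0.655

Convert percentages to proportions (divide by 100).
Σ p₁ᵢp₂ᵢ = 0.0027 + 0.0048 + 0.0030 + 0.0324 + 0.0323 + 0.0054 + 0.0300 + 0.0026 = 0.1132
Σp_1ᵢ² = 0.03² + 0.02² + 0.15² + 0.18² + 0.19² + 0.18² + 0.12² + 0.13² = 0.0009 + 0.0004 + 0.0225 + 0.0324 + 0.0361 + 0.0324 + 0.0144 + 0.0169 = 0.1560
Σp_2ᵢ² = 0.09² + 0.24² + 0.02² + 0.18² + 0.17² + 0.03² + 0.25² + 0.02² = 0.0081 + 0.0576 + 0.0004 + 0.0324 + 0.0289 + 0.0009 + 0.0625 + 0.0004 = 0.1912
O = 0.1132 / √(0.1560 × 0.1912) = 0.1132 / 0.172706 = 0.65545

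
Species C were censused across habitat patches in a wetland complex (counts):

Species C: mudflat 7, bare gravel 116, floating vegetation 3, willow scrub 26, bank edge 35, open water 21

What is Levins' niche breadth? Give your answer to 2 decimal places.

Proportions for Species C (n=208): 7/208=0.0337, 116/208=0.5577, 3/208=0.0144, 26/208=0.1250, 35/208=0.1683, 21/208=0.1010
Σpᵢ² = 0.0337² + 0.5577² + 0.0144² + 0.1250² + 0.1683² + 0.1010² = 0.001136 + 0.311029 + 0.000207 + 0.015625 + 0.028325 + 0.010201 = 0.366523
B = 1 / 0.366523 = 2.7283

2.73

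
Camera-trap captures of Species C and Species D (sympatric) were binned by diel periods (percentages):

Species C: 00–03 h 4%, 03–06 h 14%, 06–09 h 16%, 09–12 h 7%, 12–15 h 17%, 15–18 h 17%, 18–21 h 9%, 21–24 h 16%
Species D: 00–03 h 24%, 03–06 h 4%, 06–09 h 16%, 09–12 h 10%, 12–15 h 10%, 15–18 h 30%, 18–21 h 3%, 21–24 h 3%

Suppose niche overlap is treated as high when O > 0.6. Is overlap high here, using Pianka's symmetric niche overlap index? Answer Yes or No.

Yes

Convert percentages to proportions (divide by 100).
Σ p₁ᵢp₂ᵢ = 0.0096 + 0.0056 + 0.0256 + 0.0070 + 0.0170 + 0.0510 + 0.0027 + 0.0048 = 0.1233
Σp_1ᵢ² = 0.04² + 0.14² + 0.16² + 0.07² + 0.17² + 0.17² + 0.09² + 0.16² = 0.0016 + 0.0196 + 0.0256 + 0.0049 + 0.0289 + 0.0289 + 0.0081 + 0.0256 = 0.1432
Σp_2ᵢ² = 0.24² + 0.04² + 0.16² + 0.10² + 0.10² + 0.30² + 0.03² + 0.03² = 0.0576 + 0.0016 + 0.0256 + 0.0100 + 0.0100 + 0.0900 + 0.0009 + 0.0009 = 0.1966
O = 0.1233 / √(0.1432 × 0.1966) = 0.1233 / 0.16779 = 0.7348
O = 0.7348 > 0.6 → Yes.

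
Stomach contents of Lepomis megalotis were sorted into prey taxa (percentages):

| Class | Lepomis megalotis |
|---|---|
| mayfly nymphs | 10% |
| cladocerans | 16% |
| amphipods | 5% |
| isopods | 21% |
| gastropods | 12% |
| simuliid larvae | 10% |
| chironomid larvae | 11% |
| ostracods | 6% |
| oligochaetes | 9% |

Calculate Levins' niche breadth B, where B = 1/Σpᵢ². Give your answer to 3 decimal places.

7.669

Convert percentages to proportions (divide by 100).
Σpᵢ² = 0.10² + 0.16² + 0.05² + 0.21² + 0.12² + 0.10² + 0.11² + 0.06² + 0.09² = 0.0100 + 0.0256 + 0.0025 + 0.0441 + 0.0144 + 0.0100 + 0.0121 + 0.0036 + 0.0081 = 0.1304
B = 1 / 0.1304 = 7.66871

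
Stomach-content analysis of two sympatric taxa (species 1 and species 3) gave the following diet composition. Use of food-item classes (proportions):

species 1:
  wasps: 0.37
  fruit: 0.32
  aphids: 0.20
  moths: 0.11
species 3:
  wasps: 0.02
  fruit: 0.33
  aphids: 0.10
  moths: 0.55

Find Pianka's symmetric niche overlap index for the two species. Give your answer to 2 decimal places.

Σ p₁ᵢp₂ᵢ = 0.0074 + 0.1056 + 0.0200 + 0.0605 = 0.1935
Σp_1ᵢ² = 0.37² + 0.32² + 0.20² + 0.11² = 0.1369 + 0.1024 + 0.0400 + 0.0121 = 0.2914
Σp_2ᵢ² = 0.02² + 0.33² + 0.10² + 0.55² = 0.0004 + 0.1089 + 0.0100 + 0.3025 = 0.4218
O = 0.1935 / √(0.2914 × 0.4218) = 0.1935 / 0.35059 = 0.5519

0.55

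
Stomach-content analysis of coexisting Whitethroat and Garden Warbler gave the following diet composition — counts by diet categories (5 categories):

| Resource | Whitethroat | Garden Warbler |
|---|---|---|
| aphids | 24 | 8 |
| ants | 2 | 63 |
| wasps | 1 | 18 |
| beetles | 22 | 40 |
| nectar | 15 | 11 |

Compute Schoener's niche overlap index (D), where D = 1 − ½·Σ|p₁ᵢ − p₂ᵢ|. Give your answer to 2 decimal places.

0.47

Proportions for Whitethroat (n=64): 24/64=0.3750, 2/64=0.0313, 1/64=0.0156, 22/64=0.3438, 15/64=0.2344
Proportions for Garden Warbler (n=140): 8/140=0.0571, 63/140=0.4500, 18/140=0.1286, 40/140=0.2857, 11/140=0.0786
Σ|p₁ᵢ − p₂ᵢ| = 0.3179 + 0.4187 + 0.1130 + 0.0581 + 0.1558 = 1.0635
D = 1 − ½ × 1.0635 = 1 − 0.53175 = 0.46825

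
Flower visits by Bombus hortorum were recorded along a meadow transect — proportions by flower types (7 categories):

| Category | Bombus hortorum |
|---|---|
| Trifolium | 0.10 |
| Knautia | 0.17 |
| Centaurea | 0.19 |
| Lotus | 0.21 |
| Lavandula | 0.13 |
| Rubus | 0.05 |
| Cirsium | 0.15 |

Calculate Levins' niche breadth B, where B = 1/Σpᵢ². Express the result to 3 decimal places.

Σpᵢ² = 0.10² + 0.17² + 0.19² + 0.21² + 0.13² + 0.05² + 0.15² = 0.0100 + 0.0289 + 0.0361 + 0.0441 + 0.0169 + 0.0025 + 0.0225 = 0.1610
B = 1 / 0.1610 = 6.21118

6.211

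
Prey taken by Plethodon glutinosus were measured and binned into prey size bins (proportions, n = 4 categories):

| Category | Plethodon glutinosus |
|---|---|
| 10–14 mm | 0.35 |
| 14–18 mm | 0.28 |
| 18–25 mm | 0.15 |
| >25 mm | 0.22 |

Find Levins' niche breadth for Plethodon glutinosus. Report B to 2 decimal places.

Σpᵢ² = 0.35² + 0.28² + 0.15² + 0.22² = 0.1225 + 0.0784 + 0.0225 + 0.0484 = 0.2718
B = 1 / 0.2718 = 3.6792

3.68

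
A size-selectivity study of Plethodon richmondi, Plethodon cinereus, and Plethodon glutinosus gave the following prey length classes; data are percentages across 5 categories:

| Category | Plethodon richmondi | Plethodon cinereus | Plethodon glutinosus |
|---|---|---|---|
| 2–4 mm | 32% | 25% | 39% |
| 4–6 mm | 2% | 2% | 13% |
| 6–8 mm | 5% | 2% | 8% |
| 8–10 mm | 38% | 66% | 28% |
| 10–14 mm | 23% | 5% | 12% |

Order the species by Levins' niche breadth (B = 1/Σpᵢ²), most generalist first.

Convert percentages to proportions (divide by 100).
Σp_richᵢ² = 0.32² + 0.02² + 0.05² + 0.38² + 0.23² = 0.1024 + 0.0004 + 0.0025 + 0.1444 + 0.0529 = 0.3026
B_rich = 1 / 0.3026 = 3.3047
Σp_cineᵢ² = 0.25² + 0.02² + 0.02² + 0.66² + 0.05² = 0.0625 + 0.0004 + 0.0004 + 0.4356 + 0.0025 = 0.5014
B_cine = 1 / 0.5014 = 1.9944
Σp_glutᵢ² = 0.39² + 0.13² + 0.08² + 0.28² + 0.12² = 0.1521 + 0.0169 + 0.0064 + 0.0784 + 0.0144 = 0.2682
B_glut = 1 / 0.2682 = 3.7286
Ranking by B (broadest → narrowest): Plethodon glutinosus (3.73) > Plethodon richmondi (3.30) > Plethodon cinereus (1.99)

Plethodon glutinosus > Plethodon richmondi > Plethodon cinereus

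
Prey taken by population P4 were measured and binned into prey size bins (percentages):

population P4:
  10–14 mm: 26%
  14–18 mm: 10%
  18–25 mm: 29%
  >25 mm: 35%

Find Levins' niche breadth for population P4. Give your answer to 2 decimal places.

3.52

Convert percentages to proportions (divide by 100).
Σpᵢ² = 0.26² + 0.10² + 0.29² + 0.35² = 0.0676 + 0.0100 + 0.0841 + 0.1225 = 0.2842
B = 1 / 0.2842 = 3.5186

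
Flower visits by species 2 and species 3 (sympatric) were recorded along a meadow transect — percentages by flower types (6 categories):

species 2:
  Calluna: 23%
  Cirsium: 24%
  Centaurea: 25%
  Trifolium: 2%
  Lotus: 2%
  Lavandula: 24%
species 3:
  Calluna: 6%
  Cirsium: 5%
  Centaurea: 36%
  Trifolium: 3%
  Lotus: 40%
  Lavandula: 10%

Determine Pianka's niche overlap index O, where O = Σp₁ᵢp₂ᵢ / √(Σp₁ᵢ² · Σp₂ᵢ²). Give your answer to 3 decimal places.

Convert percentages to proportions (divide by 100).
Σ p₁ᵢp₂ᵢ = 0.0138 + 0.0120 + 0.0900 + 0.0006 + 0.0080 + 0.0240 = 0.1484
Σp_1ᵢ² = 0.23² + 0.24² + 0.25² + 0.02² + 0.02² + 0.24² = 0.0529 + 0.0576 + 0.0625 + 0.0004 + 0.0004 + 0.0576 = 0.2314
Σp_2ᵢ² = 0.06² + 0.05² + 0.36² + 0.03² + 0.40² + 0.10² = 0.0036 + 0.0025 + 0.1296 + 0.0009 + 0.1600 + 0.0100 = 0.3066
O = 0.1484 / √(0.2314 × 0.3066) = 0.1484 / 0.266359 = 0.55714

0.557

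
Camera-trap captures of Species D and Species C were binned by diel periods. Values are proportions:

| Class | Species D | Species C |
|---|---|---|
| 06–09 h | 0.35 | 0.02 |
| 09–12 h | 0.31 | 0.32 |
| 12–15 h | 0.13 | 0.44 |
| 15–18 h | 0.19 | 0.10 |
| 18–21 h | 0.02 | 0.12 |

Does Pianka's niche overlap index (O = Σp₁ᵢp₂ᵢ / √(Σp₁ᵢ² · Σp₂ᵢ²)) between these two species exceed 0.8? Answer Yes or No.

Σ p₁ᵢp₂ᵢ = 0.0070 + 0.0992 + 0.0572 + 0.0190 + 0.0024 = 0.1848
Σp_1ᵢ² = 0.35² + 0.31² + 0.13² + 0.19² + 0.02² = 0.1225 + 0.0961 + 0.0169 + 0.0361 + 0.0004 = 0.2720
Σp_2ᵢ² = 0.02² + 0.32² + 0.44² + 0.10² + 0.12² = 0.0004 + 0.1024 + 0.1936 + 0.0100 + 0.0144 = 0.3208
O = 0.1848 / √(0.2720 × 0.3208) = 0.1848 / 0.29539 = 0.6256
O = 0.6256 < 0.8 → No.

No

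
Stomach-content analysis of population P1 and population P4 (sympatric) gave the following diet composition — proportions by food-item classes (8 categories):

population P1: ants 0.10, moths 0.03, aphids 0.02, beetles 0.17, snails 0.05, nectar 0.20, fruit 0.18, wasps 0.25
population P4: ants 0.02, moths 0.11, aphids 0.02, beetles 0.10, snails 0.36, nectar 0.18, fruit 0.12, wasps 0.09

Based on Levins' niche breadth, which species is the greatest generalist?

population P1

Σp_P1ᵢ² = 0.10² + 0.03² + 0.02² + 0.17² + 0.05² + 0.20² + 0.18² + 0.25² = 0.0100 + 0.0009 + 0.0004 + 0.0289 + 0.0025 + 0.0400 + 0.0324 + 0.0625 = 0.1776
B_P1 = 1 / 0.1776 = 5.6306
Σp_P4ᵢ² = 0.02² + 0.11² + 0.02² + 0.10² + 0.36² + 0.18² + 0.12² + 0.09² = 0.0004 + 0.0121 + 0.0004 + 0.0100 + 0.1296 + 0.0324 + 0.0144 + 0.0081 = 0.2074
B_P4 = 1 / 0.2074 = 4.8216
Highest B → broadest niche (most generalist): population P1 (B = 5.63).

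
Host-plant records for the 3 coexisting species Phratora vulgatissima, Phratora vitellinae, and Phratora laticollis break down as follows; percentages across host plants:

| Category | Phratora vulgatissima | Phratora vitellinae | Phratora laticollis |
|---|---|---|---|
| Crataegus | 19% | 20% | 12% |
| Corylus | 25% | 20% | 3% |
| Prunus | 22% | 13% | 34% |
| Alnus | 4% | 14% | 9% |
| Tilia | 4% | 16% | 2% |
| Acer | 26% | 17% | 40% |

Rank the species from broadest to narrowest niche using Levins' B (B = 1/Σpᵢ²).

Convert percentages to proportions (divide by 100).
Σp_vulgᵢ² = 0.19² + 0.25² + 0.22² + 0.04² + 0.04² + 0.26² = 0.0361 + 0.0625 + 0.0484 + 0.0016 + 0.0016 + 0.0676 = 0.2178
B_vulg = 1 / 0.2178 = 4.5914
Σp_viteᵢ² = 0.20² + 0.20² + 0.13² + 0.14² + 0.16² + 0.17² = 0.0400 + 0.0400 + 0.0169 + 0.0196 + 0.0256 + 0.0289 = 0.1710
B_vite = 1 / 0.1710 = 5.8480
Σp_latiᵢ² = 0.12² + 0.03² + 0.34² + 0.09² + 0.02² + 0.40² = 0.0144 + 0.0009 + 0.1156 + 0.0081 + 0.0004 + 0.1600 = 0.2994
B_lati = 1 / 0.2994 = 3.3400
Ranking by B (broadest → narrowest): Phratora vitellinae (5.85) > Phratora vulgatissima (4.59) > Phratora laticollis (3.34)

Phratora vitellinae > Phratora vulgatissima > Phratora laticollis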